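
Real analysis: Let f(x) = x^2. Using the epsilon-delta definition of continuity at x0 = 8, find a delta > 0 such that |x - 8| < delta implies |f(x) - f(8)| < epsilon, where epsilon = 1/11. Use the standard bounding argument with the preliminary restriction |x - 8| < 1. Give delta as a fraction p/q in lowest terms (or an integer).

Factor: |x^2 - (8)^2| = |x - 8| * |x + 8|.
Impose |x - 8| < 1 first. Then |x + 8| = |(x - 8) + 2*(8)| <= |x - 8| + 2*|8| < 1 + 16 = 17.
So |x^2 - (8)^2| < delta * 17.
We need delta * 17 <= 1/11, i.e. delta <= 1/11/17 = 1/187.
Since 1/187 < 1, this is tighter than 1; take delta = 1/187.
So delta = 1/187 works.

1/187


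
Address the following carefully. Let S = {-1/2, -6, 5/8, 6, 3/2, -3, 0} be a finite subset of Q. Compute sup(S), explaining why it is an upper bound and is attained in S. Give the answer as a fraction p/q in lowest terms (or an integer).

S is finite, so sup(S) = max(S).
Sorted decreasing:
6, 3/2, 5/8, 0, -1/2, -3, -6
The extremum is 6.
For every x in S, x <= 6. And 6 is in S, so it is attained.
Therefore sup(S) = 6.

6


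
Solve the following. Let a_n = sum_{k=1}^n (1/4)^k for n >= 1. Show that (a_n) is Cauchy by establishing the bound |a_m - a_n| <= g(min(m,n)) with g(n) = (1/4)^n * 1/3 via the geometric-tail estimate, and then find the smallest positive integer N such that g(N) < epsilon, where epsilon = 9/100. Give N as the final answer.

For m > n >= 1: |a_m - a_n| = sum_{k=n+1}^m (1/4)^k < sum_{k=n+1}^infinity (1/4)^k = (1/4)^(n+1) / (1 - 1/4) = (1/4)^n * (1/4) * (4/3) = (1/4)^n * 1/3.
So g(n) = (1/4)^n / 3. Since g(n) -> 0, (a_n) is Cauchy.
Now solve g(N) < 9/100: (1/4)^N / 3 < 9/100 <=> 4^N > 1 / (3 * 9/100) = 100/27.
Check powers of 4: 4^0 = 1 <= 100/27, 4^1 = 4 > 100/27.
So the smallest such N is 1. Check: g(1) = 1/(3 * 4) = 1/12 < 9/100.

1


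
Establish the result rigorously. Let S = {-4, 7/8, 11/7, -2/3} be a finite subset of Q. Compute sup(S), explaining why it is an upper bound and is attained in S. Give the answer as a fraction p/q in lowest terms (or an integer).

S is finite, so sup(S) = max(S).
Sorted decreasing:
11/7, 7/8, -2/3, -4
The extremum is 11/7.
For every x in S, x <= 11/7. And 11/7 is in S, so it is attained.
Therefore sup(S) = 11/7.

11/7


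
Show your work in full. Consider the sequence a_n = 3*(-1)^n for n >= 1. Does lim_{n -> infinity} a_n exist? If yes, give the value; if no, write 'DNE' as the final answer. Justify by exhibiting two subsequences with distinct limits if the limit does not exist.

Examine the behaviour of a_n along subsequences.
Even-n subsequence a_{2k} = 3 -> 3. Odd-n subsequence a_{2k+1} = -3 -> -3.
Since these two subsequential limits are 3 and -3, distinct, the full sequence cannot converge (a convergent sequence has all subsequences tending to the same limit). So lim a_n does not exist.

DNE


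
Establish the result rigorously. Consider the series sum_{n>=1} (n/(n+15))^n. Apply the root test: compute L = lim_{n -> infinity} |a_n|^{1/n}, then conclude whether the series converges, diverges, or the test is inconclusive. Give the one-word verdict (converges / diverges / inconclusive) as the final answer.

Let a_n denote the general term. Form |a_n|^(1/n) and simplify:
|a_n|^(1/n) = n/(n + 15)
Take the limit as n -> infinity: L = 1.
Since L = 1, the root test is inconclusive. (In fact a_n = (n/(n+15))^n -> e^(-15) != 0, so the nth-term test shows divergence; but the root test itself gives no conclusion.)

inconclusive


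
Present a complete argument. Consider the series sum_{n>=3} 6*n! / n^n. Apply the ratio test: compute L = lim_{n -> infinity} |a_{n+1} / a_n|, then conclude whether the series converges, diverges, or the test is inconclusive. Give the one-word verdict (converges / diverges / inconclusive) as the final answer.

Let a_n denote the general term. Form the ratio a_{n+1}/a_n and simplify:
a_{n+1}/a_n = (n/(n + 1))^n
Take the limit as n -> infinity: L = exp(-1).
Since L = exp(-1) < 1, the ratio test implies the series converges.

converges


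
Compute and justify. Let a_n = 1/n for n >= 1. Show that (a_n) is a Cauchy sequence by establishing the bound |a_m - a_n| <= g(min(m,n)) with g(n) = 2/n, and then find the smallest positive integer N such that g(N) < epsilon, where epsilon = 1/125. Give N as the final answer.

For any m, n >= 1, by the triangle inequality:
|a_m - a_n| = |1/m - 1/n| <= 1/m + 1/n <= 2/min(m,n).
So g(n) = 2/n bounds the Cauchy difference. Since g(n) -> 0, (a_n) is Cauchy.
Now solve g(N) < 1/125: 2/N < 1/125 <=> N > 2 / (1/125) = 250.
The smallest integer strictly greater than 250 is N = 251.
Check: g(251) = 2/251 = 2/251 < 1/125; g(250) = 1/125 >= 1/125. So N = 251.

251


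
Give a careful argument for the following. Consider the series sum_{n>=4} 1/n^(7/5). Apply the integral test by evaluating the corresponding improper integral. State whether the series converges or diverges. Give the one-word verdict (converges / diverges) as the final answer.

Let f(x) = x^(-7/5). Then f is positive, continuous, and decreasing on [4, infinity), so the integral test applies.
Compute the improper integral int_{4}^infinity f(x) dx:
  antiderivative F(x) = -5/(2*x^(2/5)).
  As x -> infinity, F(x) -> 0 (since p = 7/5 > 1).
  So int = F(infinity) - F(4) = 0 - (-5*2^(1/5)/4) = 5*2^(1/5)/4.
  Finite, so by the integral test, the series converges.

converges


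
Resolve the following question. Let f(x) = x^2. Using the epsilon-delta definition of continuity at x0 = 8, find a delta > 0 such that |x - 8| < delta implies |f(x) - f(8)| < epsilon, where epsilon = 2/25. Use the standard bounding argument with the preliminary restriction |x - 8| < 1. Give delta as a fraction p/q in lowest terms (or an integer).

Factor: |x^2 - (8)^2| = |x - 8| * |x + 8|.
Impose |x - 8| < 1 first. Then |x + 8| = |(x - 8) + 2*(8)| <= |x - 8| + 2*|8| < 1 + 16 = 17.
So |x^2 - (8)^2| < delta * 17.
We need delta * 17 <= 2/25, i.e. delta <= 2/25/17 = 2/425.
Since 2/425 < 1, this is tighter than 1; take delta = 2/425.
So delta = 2/425 works.

2/425


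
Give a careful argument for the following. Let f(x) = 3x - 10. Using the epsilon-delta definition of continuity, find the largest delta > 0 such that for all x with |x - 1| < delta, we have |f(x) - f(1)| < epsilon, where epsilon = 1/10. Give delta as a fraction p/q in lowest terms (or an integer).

We compute f(1) = 3*(1) - 10 = -7.
|f(x) - f(1)| = |3x - 10 - (-7)| = |3(x - 1)| = 3|x - 1|.
We need 3|x - 1| < 1/10, i.e. |x - 1| < 1/10 / 3 = 1/30.
So any delta <= 1/30 works. Conversely, if delta > 1/30, then x = 1 + 1/30 satisfies |x - 1| = 1/30 < delta but |f(x) - f(1)| = 3 * 1/30 = 1/10, which is not < 1/10; so no larger delta works.
Hence the largest such delta is 1/30.

1/30


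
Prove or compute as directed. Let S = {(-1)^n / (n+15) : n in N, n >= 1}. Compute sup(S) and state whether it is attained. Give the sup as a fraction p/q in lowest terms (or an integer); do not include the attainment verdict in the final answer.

Analysis:
- Values: -1/16, 1/17, -1/18, 1/19, -1/20, ...
- Positive terms (even n): 1/(2+15), 1/(4+15), ... decreasing -> max = 1/17 (n=2).
- Negative terms (odd n): -1/(1+15), -1/(3+15), ... increasing -> min = -1/16 (n=1).
- So sup = 1/17 (attained at n=2); inf = -1/16 (attained at n=1).
Conclusion: sup(S) = 1/17, attained in S.

1/17


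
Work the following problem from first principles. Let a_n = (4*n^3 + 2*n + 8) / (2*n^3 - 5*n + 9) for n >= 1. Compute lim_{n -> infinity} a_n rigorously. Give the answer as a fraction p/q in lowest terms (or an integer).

Divide numerator and denominator by n^3, the highest power:
numerator / n^3 = 4 + 2/n^2 + 8/n^3
denominator / n^3 = 2 - 5/n^2 + 9/n^3
As n -> infinity, all terms of the form c/n^k (k >= 1) tend to 0.
So numerator / n^3 -> 4 and denominator / n^3 -> 2.
Therefore lim a_n = 2.

2


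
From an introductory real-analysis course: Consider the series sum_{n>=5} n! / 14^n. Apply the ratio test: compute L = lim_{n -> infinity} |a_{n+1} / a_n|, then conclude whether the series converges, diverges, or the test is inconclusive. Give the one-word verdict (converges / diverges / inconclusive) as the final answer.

Let a_n denote the general term. Form the ratio a_{n+1}/a_n and simplify:
a_{n+1}/a_n = n/14 + 1/14
Take the limit as n -> infinity: L = infinity.
Since L = infinity > 1 (or L = infinity), the ratio test implies the series diverges.

diverges


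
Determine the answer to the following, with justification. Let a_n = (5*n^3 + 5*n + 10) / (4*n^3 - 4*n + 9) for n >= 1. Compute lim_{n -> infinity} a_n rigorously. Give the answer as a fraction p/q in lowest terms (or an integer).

Divide numerator and denominator by n^3, the highest power:
numerator / n^3 = 5 + 5/n^2 + 10/n^3
denominator / n^3 = 4 - 4/n^2 + 9/n^3
As n -> infinity, all terms of the form c/n^k (k >= 1) tend to 0.
So numerator / n^3 -> 5 and denominator / n^3 -> 4.
Therefore lim a_n = 5/4.

5/4


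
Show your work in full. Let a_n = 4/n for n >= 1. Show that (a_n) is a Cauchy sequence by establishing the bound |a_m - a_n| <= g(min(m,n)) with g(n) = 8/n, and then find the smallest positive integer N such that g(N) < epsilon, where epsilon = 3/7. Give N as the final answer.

For any m, n >= 1, by the triangle inequality:
|a_m - a_n| = |4/m - 4/n| <= 4*1/m + 4*1/n <= 8/min(m,n).
So g(n) = 8/n bounds the Cauchy difference. Since g(n) -> 0, (a_n) is Cauchy.
Now solve g(N) < 3/7: 8/N < 3/7 <=> N > 8 / (3/7) = 56/3.
The smallest integer strictly greater than 56/3 is N = 19.
Check: g(19) = 8/19 = 8/19 < 3/7; g(18) = 4/9 >= 3/7. So N = 19.

19


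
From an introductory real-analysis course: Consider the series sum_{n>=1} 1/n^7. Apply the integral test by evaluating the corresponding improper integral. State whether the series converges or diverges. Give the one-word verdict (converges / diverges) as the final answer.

Let f(x) = x^(-7). Then f is positive, continuous, and decreasing on [1, infinity), so the integral test applies.
Compute the improper integral int_{1}^infinity f(x) dx:
  antiderivative F(x) = -1/(6*x^6).
  As x -> infinity, F(x) -> 0 (since p = 7 > 1).
  So int = F(infinity) - F(1) = 0 - (-1/6) = 1/6.
  Finite, so by the integral test, the series converges.

converges


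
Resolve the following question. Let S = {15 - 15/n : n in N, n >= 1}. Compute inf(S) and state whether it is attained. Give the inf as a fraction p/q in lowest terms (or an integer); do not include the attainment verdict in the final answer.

Analysis:
- Values: 0, 15/2, 10, 45/4, ... strictly increasing.
- Minimum is 0 (n=1); inf = 0 (attained).
- 15 - 15/n -> 15 from below; sup = 15, not attained.
Conclusion: inf(S) = 0, attained in S.

0


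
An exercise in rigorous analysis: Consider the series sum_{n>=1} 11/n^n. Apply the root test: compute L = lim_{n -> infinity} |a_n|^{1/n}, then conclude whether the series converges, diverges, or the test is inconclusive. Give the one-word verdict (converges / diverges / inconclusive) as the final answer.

Let a_n denote the general term. Form |a_n|^(1/n) and simplify:
|a_n|^(1/n) = 11^(1/n)/n
Take the limit as n -> infinity: L = 0.
Since L = 0 < 1, the root test implies convergence.

converges


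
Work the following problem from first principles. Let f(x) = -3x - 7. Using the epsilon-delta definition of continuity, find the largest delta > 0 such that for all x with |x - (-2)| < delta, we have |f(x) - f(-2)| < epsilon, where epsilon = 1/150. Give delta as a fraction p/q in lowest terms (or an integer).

We compute f(-2) = -3*(-2) - 7 = -1.
|f(x) - f(-2)| = |-3x - 7 - (-1)| = |-3(x - (-2))| = 3|x - (-2)|.
We need 3|x - (-2)| < 1/150, i.e. |x - (-2)| < 1/150 / 3 = 1/450.
So any delta <= 1/450 works. Conversely, if delta > 1/450, then x = -2 + 1/450 satisfies |x - (-2)| = 1/450 < delta but |f(x) - f(-2)| = 3 * 1/450 = 1/150, which is not < 1/150; so no larger delta works.
Hence the largest such delta is 1/450.

1/450


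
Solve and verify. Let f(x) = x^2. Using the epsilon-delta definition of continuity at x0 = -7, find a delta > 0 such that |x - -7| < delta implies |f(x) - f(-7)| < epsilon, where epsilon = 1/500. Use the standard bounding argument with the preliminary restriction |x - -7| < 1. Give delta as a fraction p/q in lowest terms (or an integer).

Factor: |x^2 - (-7)^2| = |x - -7| * |x + -7|.
Impose |x - -7| < 1 first. Then |x + -7| = |(x - -7) + 2*(-7)| <= |x - -7| + 2*|-7| < 1 + 14 = 15.
So |x^2 - (-7)^2| < delta * 15.
We need delta * 15 <= 1/500, i.e. delta <= 1/500/15 = 1/7500.
Since 1/7500 < 1, this is tighter than 1; take delta = 1/7500.
So delta = 1/7500 works.

1/7500


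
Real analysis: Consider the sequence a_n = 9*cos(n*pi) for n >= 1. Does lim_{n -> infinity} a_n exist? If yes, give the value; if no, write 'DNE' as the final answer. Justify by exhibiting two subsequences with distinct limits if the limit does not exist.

Examine the behaviour of a_n along subsequences.
cos(n*pi) = (-1)^n, so a_n = 9*(-1)^n. a_{2k} = 9 -> 9. a_{2k+1} = -9 -> -9.
Since these two subsequential limits are 9 and -9, distinct, the full sequence cannot converge (a convergent sequence has all subsequences tending to the same limit). So lim a_n does not exist.

DNE


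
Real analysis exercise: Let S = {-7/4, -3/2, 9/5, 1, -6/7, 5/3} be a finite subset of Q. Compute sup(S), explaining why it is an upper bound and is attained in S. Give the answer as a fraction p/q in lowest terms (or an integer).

S is finite, so sup(S) = max(S).
Sorted decreasing:
9/5, 5/3, 1, -6/7, -3/2, -7/4
The extremum is 9/5.
For every x in S, x <= 9/5. And 9/5 is in S, so it is attained.
Therefore sup(S) = 9/5.

9/5


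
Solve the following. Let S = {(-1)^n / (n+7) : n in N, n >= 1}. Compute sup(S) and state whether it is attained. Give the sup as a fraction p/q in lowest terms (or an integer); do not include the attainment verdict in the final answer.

Analysis:
- Values: -1/8, 1/9, -1/10, 1/11, -1/12, ...
- Positive terms (even n): 1/(2+7), 1/(4+7), ... decreasing -> max = 1/9 (n=2).
- Negative terms (odd n): -1/(1+7), -1/(3+7), ... increasing -> min = -1/8 (n=1).
- So sup = 1/9 (attained at n=2); inf = -1/8 (attained at n=1).
Conclusion: sup(S) = 1/9, attained in S.

1/9


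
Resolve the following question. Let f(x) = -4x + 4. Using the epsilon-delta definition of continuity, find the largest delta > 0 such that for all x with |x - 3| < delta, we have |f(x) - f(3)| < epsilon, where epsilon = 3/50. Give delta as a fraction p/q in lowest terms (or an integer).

We compute f(3) = -4*(3) + 4 = -8.
|f(x) - f(3)| = |-4x + 4 - (-8)| = |-4(x - 3)| = 4|x - 3|.
We need 4|x - 3| < 3/50, i.e. |x - 3| < 3/50 / 4 = 3/200.
So any delta <= 3/200 works. Conversely, if delta > 3/200, then x = 3 + 3/200 satisfies |x - 3| = 3/200 < delta but |f(x) - f(3)| = 4 * 3/200 = 3/50, which is not < 3/50; so no larger delta works.
Hence the largest such delta is 3/200.

3/200


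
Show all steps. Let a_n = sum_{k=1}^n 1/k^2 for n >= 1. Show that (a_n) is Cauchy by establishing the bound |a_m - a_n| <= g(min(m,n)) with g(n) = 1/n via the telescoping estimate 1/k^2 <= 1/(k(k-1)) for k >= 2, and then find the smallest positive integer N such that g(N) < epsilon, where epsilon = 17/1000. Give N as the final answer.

For m > n >= 1: |a_m - a_n| = sum_{k=n+1}^m 1/k^2.
Use 1/k^2 <= 1/(k(k-1)) = 1/(k-1) - 1/k for k >= 2:
sum_{k=n+1}^m 1/k^2 <= sum_{k=n+1}^m (1/(k-1) - 1/k) = 1/n - 1/m <= 1/n.
By symmetry the same bound holds with n,m swapped, so |a_m - a_n| <= 1/min(m,n) = g(min(m,n)). Since g(n) -> 0, (a_n) is Cauchy.
Now solve g(N) < 17/1000: 1/N < 17/1000 <=> N > 1/(17/1000) = 1000/17.
The smallest integer strictly greater than 1000/17 is N = 59.
Check: g(59) = 1/59 < 17/1000; g(58) = 1/58 >= 17/1000. So N = 59.

59


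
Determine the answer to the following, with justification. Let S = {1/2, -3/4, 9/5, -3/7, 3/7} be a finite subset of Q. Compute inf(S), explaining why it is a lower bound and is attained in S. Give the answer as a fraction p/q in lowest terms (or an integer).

S is finite, so inf(S) = min(S).
Sorted increasing:
-3/4, -3/7, 3/7, 1/2, 9/5
The extremum is -3/4.
For every x in S, x >= -3/4. And -3/4 is in S, so it is attained.
Therefore inf(S) = -3/4.

-3/4


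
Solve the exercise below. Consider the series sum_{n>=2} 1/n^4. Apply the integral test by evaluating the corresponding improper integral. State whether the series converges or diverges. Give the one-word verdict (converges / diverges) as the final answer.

Let f(x) = x^(-4). Then f is positive, continuous, and decreasing on [2, infinity), so the integral test applies.
Compute the improper integral int_{2}^infinity f(x) dx:
  antiderivative F(x) = -1/(3*x^3).
  As x -> infinity, F(x) -> 0 (since p = 4 > 1).
  So int = F(infinity) - F(2) = 0 - (-1/24) = 1/24.
  Finite, so by the integral test, the series converges.

converges


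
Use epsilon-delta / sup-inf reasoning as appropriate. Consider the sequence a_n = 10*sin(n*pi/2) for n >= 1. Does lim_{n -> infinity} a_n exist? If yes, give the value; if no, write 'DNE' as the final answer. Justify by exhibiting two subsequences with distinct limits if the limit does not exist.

Examine the behaviour of a_n along subsequences.
a_{4k+1} = 10*sin(pi/2 + 2k*pi) = 10 -> 10. a_{4k+3} = 10*sin(3pi/2 + 2k*pi) = -10 -> -10.
Since these two subsequential limits are 10 and -10, distinct, the full sequence cannot converge (a convergent sequence has all subsequences tending to the same limit). So lim a_n does not exist.

DNE


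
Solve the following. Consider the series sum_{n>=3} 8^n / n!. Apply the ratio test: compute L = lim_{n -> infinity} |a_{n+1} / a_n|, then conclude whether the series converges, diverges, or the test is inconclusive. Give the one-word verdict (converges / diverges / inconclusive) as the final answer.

Let a_n denote the general term. Form the ratio a_{n+1}/a_n and simplify:
a_{n+1}/a_n = 8/(n + 1)
Take the limit as n -> infinity: L = 0.
Since L = 0 < 1, the ratio test implies the series converges.

converges


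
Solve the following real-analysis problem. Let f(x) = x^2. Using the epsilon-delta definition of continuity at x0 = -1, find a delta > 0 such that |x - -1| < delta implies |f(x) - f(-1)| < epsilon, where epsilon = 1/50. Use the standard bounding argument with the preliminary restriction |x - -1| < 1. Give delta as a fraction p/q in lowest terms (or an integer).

Factor: |x^2 - (-1)^2| = |x - -1| * |x + -1|.
Impose |x - -1| < 1 first. Then |x + -1| = |(x - -1) + 2*(-1)| <= |x - -1| + 2*|-1| < 1 + 2 = 3.
So |x^2 - (-1)^2| < delta * 3.
We need delta * 3 <= 1/50, i.e. delta <= 1/50/3 = 1/150.
Since 1/150 < 1, this is tighter than 1; take delta = 1/150.
So delta = 1/150 works.

1/150


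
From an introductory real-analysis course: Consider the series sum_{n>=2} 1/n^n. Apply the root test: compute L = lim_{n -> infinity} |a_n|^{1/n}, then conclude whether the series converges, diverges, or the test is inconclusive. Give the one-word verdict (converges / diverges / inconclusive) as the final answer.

Let a_n denote the general term. Form |a_n|^(1/n) and simplify:
|a_n|^(1/n) = 1/n
Take the limit as n -> infinity: L = 0.
Since L = 0 < 1, the root test implies convergence.

converges


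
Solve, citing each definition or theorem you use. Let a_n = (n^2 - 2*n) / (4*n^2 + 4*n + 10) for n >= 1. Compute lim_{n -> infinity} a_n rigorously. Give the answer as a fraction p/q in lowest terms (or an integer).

Divide numerator and denominator by n^2, the highest power:
numerator / n^2 = 1 - 2/n
denominator / n^2 = 4 + 4/n + 10/n^2
As n -> infinity, all terms of the form c/n^k (k >= 1) tend to 0.
So numerator / n^2 -> 1 and denominator / n^2 -> 4.
Therefore lim a_n = 1/4.

1/4


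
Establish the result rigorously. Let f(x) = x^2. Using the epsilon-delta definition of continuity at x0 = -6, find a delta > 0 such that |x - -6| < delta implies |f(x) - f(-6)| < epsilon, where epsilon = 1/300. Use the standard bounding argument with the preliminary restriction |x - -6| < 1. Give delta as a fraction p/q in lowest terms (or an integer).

Factor: |x^2 - (-6)^2| = |x - -6| * |x + -6|.
Impose |x - -6| < 1 first. Then |x + -6| = |(x - -6) + 2*(-6)| <= |x - -6| + 2*|-6| < 1 + 12 = 13.
So |x^2 - (-6)^2| < delta * 13.
We need delta * 13 <= 1/300, i.e. delta <= 1/300/13 = 1/3900.
Since 1/3900 < 1, this is tighter than 1; take delta = 1/3900.
So delta = 1/3900 works.

1/3900


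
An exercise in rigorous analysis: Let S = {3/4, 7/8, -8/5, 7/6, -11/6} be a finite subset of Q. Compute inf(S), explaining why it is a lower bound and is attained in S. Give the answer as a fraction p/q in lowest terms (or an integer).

S is finite, so inf(S) = min(S).
Sorted increasing:
-11/6, -8/5, 3/4, 7/8, 7/6
The extremum is -11/6.
For every x in S, x >= -11/6. And -11/6 is in S, so it is attained.
Therefore inf(S) = -11/6.

-11/6


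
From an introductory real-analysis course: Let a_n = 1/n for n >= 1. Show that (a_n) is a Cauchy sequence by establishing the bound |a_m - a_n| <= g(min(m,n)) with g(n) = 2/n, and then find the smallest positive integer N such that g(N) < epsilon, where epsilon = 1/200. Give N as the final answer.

For any m, n >= 1, by the triangle inequality:
|a_m - a_n| = |1/m - 1/n| <= 1/m + 1/n <= 2/min(m,n).
So g(n) = 2/n bounds the Cauchy difference. Since g(n) -> 0, (a_n) is Cauchy.
Now solve g(N) < 1/200: 2/N < 1/200 <=> N > 2 / (1/200) = 400.
The smallest integer strictly greater than 400 is N = 401.
Check: g(401) = 2/401 = 2/401 < 1/200; g(400) = 1/200 >= 1/200. So N = 401.

401


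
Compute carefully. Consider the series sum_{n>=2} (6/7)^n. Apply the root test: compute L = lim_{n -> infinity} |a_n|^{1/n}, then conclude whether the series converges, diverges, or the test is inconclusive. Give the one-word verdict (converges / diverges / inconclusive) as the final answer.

Let a_n denote the general term. Form |a_n|^(1/n) and simplify:
|a_n|^(1/n) = 6/7
Take the limit as n -> infinity: L = 6/7.
Since L = 6/7 < 1, the root test implies convergence.

converges


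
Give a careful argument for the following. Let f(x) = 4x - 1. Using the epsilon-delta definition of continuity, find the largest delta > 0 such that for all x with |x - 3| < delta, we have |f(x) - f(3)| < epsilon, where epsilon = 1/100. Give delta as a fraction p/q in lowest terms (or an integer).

We compute f(3) = 4*(3) - 1 = 11.
|f(x) - f(3)| = |4x - 1 - (11)| = |4(x - 3)| = 4|x - 3|.
We need 4|x - 3| < 1/100, i.e. |x - 3| < 1/100 / 4 = 1/400.
So any delta <= 1/400 works. Conversely, if delta > 1/400, then x = 3 + 1/400 satisfies |x - 3| = 1/400 < delta but |f(x) - f(3)| = 4 * 1/400 = 1/100, which is not < 1/100; so no larger delta works.
Hence the largest such delta is 1/400.

1/400


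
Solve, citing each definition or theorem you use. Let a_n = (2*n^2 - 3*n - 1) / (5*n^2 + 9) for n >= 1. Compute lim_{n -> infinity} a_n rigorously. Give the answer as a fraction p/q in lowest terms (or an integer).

Divide numerator and denominator by n^2, the highest power:
numerator / n^2 = 2 - 3/n - 1/n^2
denominator / n^2 = 5 + 9/n^2
As n -> infinity, all terms of the form c/n^k (k >= 1) tend to 0.
So numerator / n^2 -> 2 and denominator / n^2 -> 5.
Therefore lim a_n = 2/5.

2/5


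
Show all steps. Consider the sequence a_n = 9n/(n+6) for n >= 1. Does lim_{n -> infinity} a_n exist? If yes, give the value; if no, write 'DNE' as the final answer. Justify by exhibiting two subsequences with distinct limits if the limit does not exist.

Examine the behaviour of a_n along subsequences.
Even-n subsequence a_{2k} = 9(2k)/(2k+6) -> 9. Odd-n subsequence a_{2k+1} = 9(2k+1)/(2k+7) -> 9. Both tend to 9, which suggests the limit is 9; verify directly.
|a_n - 9| = |9n - 9(n+6)| / (n+6) = 54/(n+6) < 54/n for every n >= 1.
Given epsilon > 0, choose a positive integer N > 54/epsilon. Then for all n >= N, |a_n - 9| < 54/n <= 54/N < epsilon.
So by the definition of the limit, lim a_n exists and equals 9.

9


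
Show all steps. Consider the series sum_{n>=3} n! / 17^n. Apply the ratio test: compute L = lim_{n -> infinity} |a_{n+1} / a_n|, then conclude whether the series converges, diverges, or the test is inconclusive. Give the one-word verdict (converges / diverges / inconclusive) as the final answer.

Let a_n denote the general term. Form the ratio a_{n+1}/a_n and simplify:
a_{n+1}/a_n = n/17 + 1/17
Take the limit as n -> infinity: L = infinity.
Since L = infinity > 1 (or L = infinity), the ratio test implies the series diverges.

diverges


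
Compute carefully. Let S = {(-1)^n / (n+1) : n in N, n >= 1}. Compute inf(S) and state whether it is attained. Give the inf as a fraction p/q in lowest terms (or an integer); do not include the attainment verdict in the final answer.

Analysis:
- Values: -1/2, 1/3, -1/4, 1/5, -1/6, ...
- Positive terms (even n): 1/(2+1), 1/(4+1), ... decreasing -> max = 1/3 (n=2).
- Negative terms (odd n): -1/(1+1), -1/(3+1), ... increasing -> min = -1/2 (n=1).
- So sup = 1/3 (attained at n=2); inf = -1/2 (attained at n=1).
Conclusion: inf(S) = -1/2, attained in S.

-1/2


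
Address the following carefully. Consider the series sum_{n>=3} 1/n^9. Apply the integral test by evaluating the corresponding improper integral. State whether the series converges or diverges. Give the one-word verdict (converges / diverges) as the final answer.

Let f(x) = x^(-9). Then f is positive, continuous, and decreasing on [3, infinity), so the integral test applies.
Compute the improper integral int_{3}^infinity f(x) dx:
  antiderivative F(x) = -1/(8*x^8).
  As x -> infinity, F(x) -> 0 (since p = 9 > 1).
  So int = F(infinity) - F(3) = 0 - (-1/52488) = 1/52488.
  Finite, so by the integral test, the series converges.

converges


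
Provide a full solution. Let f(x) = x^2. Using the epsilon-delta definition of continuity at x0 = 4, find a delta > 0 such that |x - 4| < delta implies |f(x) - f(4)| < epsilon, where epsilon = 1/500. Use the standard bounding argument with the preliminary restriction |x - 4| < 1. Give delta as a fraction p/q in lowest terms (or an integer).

Factor: |x^2 - (4)^2| = |x - 4| * |x + 4|.
Impose |x - 4| < 1 first. Then |x + 4| = |(x - 4) + 2*(4)| <= |x - 4| + 2*|4| < 1 + 8 = 9.
So |x^2 - (4)^2| < delta * 9.
We need delta * 9 <= 1/500, i.e. delta <= 1/500/9 = 1/4500.
Since 1/4500 < 1, this is tighter than 1; take delta = 1/4500.
So delta = 1/4500 works.

1/4500


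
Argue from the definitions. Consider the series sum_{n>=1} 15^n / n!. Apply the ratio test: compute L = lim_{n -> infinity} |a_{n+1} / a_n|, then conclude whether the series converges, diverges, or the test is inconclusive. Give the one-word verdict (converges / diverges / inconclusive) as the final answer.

Let a_n denote the general term. Form the ratio a_{n+1}/a_n and simplify:
a_{n+1}/a_n = 15/(n + 1)
Take the limit as n -> infinity: L = 0.
Since L = 0 < 1, the ratio test implies the series converges.

converges


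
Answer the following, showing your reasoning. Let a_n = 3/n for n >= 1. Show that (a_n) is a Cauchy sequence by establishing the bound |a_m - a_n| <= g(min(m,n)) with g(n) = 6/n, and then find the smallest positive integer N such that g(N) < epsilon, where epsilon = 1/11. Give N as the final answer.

For any m, n >= 1, by the triangle inequality:
|a_m - a_n| = |3/m - 3/n| <= 3*1/m + 3*1/n <= 6/min(m,n).
So g(n) = 6/n bounds the Cauchy difference. Since g(n) -> 0, (a_n) is Cauchy.
Now solve g(N) < 1/11: 6/N < 1/11 <=> N > 6 / (1/11) = 66.
The smallest integer strictly greater than 66 is N = 67.
Check: g(67) = 6/67 = 6/67 < 1/11; g(66) = 1/11 >= 1/11. So N = 67.

67


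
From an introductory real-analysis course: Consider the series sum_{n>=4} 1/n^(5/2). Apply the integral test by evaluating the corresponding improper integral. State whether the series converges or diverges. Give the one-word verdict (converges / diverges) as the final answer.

Let f(x) = x^(-5/2). Then f is positive, continuous, and decreasing on [4, infinity), so the integral test applies.
Compute the improper integral int_{4}^infinity f(x) dx:
  antiderivative F(x) = -2/(3*x^(3/2)).
  As x -> infinity, F(x) -> 0 (since p = 5/2 > 1).
  So int = F(infinity) - F(4) = 0 - (-1/12) = 1/12.
  Finite, so by the integral test, the series converges.

converges


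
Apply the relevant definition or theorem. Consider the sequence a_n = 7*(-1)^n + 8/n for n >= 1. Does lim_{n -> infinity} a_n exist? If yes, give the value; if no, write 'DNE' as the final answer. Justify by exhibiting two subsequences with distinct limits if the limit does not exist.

Examine the behaviour of a_n along subsequences.
a_{2k} = 7 + 8/(2k) -> 7. a_{2k+1} = -7 + 8/(2k+1) -> -7.
Since these two subsequential limits are 7 and -7, distinct, the full sequence cannot converge (a convergent sequence has all subsequences tending to the same limit). So lim a_n does not exist.

DNE


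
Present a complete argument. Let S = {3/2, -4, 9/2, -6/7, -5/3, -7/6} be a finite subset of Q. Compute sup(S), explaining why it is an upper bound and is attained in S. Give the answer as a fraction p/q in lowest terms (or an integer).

S is finite, so sup(S) = max(S).
Sorted decreasing:
9/2, 3/2, -6/7, -7/6, -5/3, -4
The extremum is 9/2.
For every x in S, x <= 9/2. And 9/2 is in S, so it is attained.
Therefore sup(S) = 9/2.

9/2


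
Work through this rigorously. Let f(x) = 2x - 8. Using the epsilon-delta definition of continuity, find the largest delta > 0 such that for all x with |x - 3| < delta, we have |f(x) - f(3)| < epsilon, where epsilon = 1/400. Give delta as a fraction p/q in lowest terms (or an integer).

We compute f(3) = 2*(3) - 8 = -2.
|f(x) - f(3)| = |2x - 8 - (-2)| = |2(x - 3)| = 2|x - 3|.
We need 2|x - 3| < 1/400, i.e. |x - 3| < 1/400 / 2 = 1/800.
So any delta <= 1/800 works. Conversely, if delta > 1/800, then x = 3 + 1/800 satisfies |x - 3| = 1/800 < delta but |f(x) - f(3)| = 2 * 1/800 = 1/400, which is not < 1/400; so no larger delta works.
Hence the largest such delta is 1/800.

1/800


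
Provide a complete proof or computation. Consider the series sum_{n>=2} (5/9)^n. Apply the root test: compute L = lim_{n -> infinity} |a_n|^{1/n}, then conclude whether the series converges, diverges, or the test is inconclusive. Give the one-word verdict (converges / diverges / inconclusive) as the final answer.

Let a_n denote the general term. Form |a_n|^(1/n) and simplify:
|a_n|^(1/n) = 5/9
Take the limit as n -> infinity: L = 5/9.
Since L = 5/9 < 1, the root test implies convergence.

converges


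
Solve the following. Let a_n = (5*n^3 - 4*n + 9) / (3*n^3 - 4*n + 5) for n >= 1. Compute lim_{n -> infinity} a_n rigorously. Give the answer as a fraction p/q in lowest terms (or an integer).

Divide numerator and denominator by n^3, the highest power:
numerator / n^3 = 5 - 4/n^2 + 9/n^3
denominator / n^3 = 3 - 4/n^2 + 5/n^3
As n -> infinity, all terms of the form c/n^k (k >= 1) tend to 0.
So numerator / n^3 -> 5 and denominator / n^3 -> 3.
Therefore lim a_n = 5/3.

5/3


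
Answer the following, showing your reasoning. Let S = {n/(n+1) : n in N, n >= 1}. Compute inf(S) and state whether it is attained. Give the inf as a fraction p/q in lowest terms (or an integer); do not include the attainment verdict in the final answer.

Analysis:
- Values: 1/2, 2/3, 3/4, 4/5, ... strictly increasing.
- Minimum is 1/2 (n=1); inf = 1/2 (attained).
- n/(n+1) = 1 - 1/(n+1) -> 1 from below as n -> infinity, and never equals 1.
- So sup = 1 (not attained).
Conclusion: inf(S) = 1/2, attained in S.

1/2


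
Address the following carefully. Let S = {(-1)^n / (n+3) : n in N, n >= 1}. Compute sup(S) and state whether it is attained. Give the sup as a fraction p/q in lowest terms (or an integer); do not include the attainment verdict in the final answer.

Analysis:
- Values: -1/4, 1/5, -1/6, 1/7, -1/8, ...
- Positive terms (even n): 1/(2+3), 1/(4+3), ... decreasing -> max = 1/5 (n=2).
- Negative terms (odd n): -1/(1+3), -1/(3+3), ... increasing -> min = -1/4 (n=1).
- So sup = 1/5 (attained at n=2); inf = -1/4 (attained at n=1).
Conclusion: sup(S) = 1/5, attained in S.

1/5


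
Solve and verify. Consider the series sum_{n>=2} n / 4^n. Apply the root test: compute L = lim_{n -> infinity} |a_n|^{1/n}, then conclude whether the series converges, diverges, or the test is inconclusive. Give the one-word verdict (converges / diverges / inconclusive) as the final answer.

Let a_n denote the general term. Form |a_n|^(1/n) and simplify:
|a_n|^(1/n) = n^(1/n)/4
Take the limit as n -> infinity: L = 1/4.
Since L = 1/4 < 1, the root test implies convergence.

converges


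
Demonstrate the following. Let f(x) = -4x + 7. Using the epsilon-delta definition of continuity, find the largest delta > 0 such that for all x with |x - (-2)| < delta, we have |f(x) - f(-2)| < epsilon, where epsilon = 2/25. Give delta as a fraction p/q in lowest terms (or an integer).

We compute f(-2) = -4*(-2) + 7 = 15.
|f(x) - f(-2)| = |-4x + 7 - (15)| = |-4(x - (-2))| = 4|x - (-2)|.
We need 4|x - (-2)| < 2/25, i.e. |x - (-2)| < 2/25 / 4 = 1/50.
So any delta <= 1/50 works. Conversely, if delta > 1/50, then x = -2 + 1/50 satisfies |x - (-2)| = 1/50 < delta but |f(x) - f(-2)| = 4 * 1/50 = 2/25, which is not < 2/25; so no larger delta works.
Hence the largest such delta is 1/50.

1/50


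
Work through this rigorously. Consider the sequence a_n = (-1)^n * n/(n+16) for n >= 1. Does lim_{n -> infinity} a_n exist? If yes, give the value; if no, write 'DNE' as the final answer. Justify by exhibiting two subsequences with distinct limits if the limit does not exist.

Examine the behaviour of a_n along subsequences.
a_{2k} = 2k/(2k+16) -> 1. a_{2k+1} = -(2k+1)/(2k+17) -> -1.
Since these two subsequential limits are 1 and -1, distinct, the full sequence cannot converge (a convergent sequence has all subsequences tending to the same limit). So lim a_n does not exist.

DNE


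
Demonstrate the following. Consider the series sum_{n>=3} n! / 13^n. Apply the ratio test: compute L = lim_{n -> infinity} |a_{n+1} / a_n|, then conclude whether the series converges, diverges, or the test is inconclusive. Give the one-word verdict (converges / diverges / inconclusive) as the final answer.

Let a_n denote the general term. Form the ratio a_{n+1}/a_n and simplify:
a_{n+1}/a_n = n/13 + 1/13
Take the limit as n -> infinity: L = infinity.
Since L = infinity > 1 (or L = infinity), the ratio test implies the series diverges.

diverges


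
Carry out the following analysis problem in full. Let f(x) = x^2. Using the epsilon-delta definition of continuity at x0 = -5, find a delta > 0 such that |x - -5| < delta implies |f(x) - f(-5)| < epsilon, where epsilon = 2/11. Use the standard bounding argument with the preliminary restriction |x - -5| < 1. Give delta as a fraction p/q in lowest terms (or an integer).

Factor: |x^2 - (-5)^2| = |x - -5| * |x + -5|.
Impose |x - -5| < 1 first. Then |x + -5| = |(x - -5) + 2*(-5)| <= |x - -5| + 2*|-5| < 1 + 10 = 11.
So |x^2 - (-5)^2| < delta * 11.
We need delta * 11 <= 2/11, i.e. delta <= 2/11/11 = 2/121.
Since 2/121 < 1, this is tighter than 1; take delta = 2/121.
So delta = 2/121 works.

2/121


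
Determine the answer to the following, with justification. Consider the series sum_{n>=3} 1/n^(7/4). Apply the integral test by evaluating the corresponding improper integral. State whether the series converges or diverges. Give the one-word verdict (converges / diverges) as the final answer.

Let f(x) = x^(-7/4). Then f is positive, continuous, and decreasing on [3, infinity), so the integral test applies.
Compute the improper integral int_{3}^infinity f(x) dx:
  antiderivative F(x) = -4/(3*x^(3/4)).
  As x -> infinity, F(x) -> 0 (since p = 7/4 > 1).
  So int = F(infinity) - F(3) = 0 - (-4*3^(1/4)/9) = 4*3^(1/4)/9.
  Finite, so by the integral test, the series converges.

converges


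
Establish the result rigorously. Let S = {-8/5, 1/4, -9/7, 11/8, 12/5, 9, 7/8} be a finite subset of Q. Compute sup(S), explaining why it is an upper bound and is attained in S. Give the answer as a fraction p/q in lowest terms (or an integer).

S is finite, so sup(S) = max(S).
Sorted decreasing:
9, 12/5, 11/8, 7/8, 1/4, -9/7, -8/5
The extremum is 9.
For every x in S, x <= 9. And 9 is in S, so it is attained.
Therefore sup(S) = 9.

9


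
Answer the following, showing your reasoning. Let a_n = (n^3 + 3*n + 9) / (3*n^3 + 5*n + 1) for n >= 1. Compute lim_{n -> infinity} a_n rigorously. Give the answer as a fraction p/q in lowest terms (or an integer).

Divide numerator and denominator by n^3, the highest power:
numerator / n^3 = 1 + 3/n^2 + 9/n^3
denominator / n^3 = 3 + 5/n^2 + n^(-3)
As n -> infinity, all terms of the form c/n^k (k >= 1) tend to 0.
So numerator / n^3 -> 1 and denominator / n^3 -> 3.
Therefore lim a_n = 1/3.

1/3


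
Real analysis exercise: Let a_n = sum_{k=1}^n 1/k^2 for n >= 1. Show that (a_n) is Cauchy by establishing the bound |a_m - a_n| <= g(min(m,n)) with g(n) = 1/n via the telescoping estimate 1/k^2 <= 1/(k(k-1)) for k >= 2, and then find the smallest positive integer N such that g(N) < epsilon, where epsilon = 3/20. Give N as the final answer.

For m > n >= 1: |a_m - a_n| = sum_{k=n+1}^m 1/k^2.
Use 1/k^2 <= 1/(k(k-1)) = 1/(k-1) - 1/k for k >= 2:
sum_{k=n+1}^m 1/k^2 <= sum_{k=n+1}^m (1/(k-1) - 1/k) = 1/n - 1/m <= 1/n.
By symmetry the same bound holds with n,m swapped, so |a_m - a_n| <= 1/min(m,n) = g(min(m,n)). Since g(n) -> 0, (a_n) is Cauchy.
Now solve g(N) < 3/20: 1/N < 3/20 <=> N > 1/(3/20) = 20/3.
The smallest integer strictly greater than 20/3 is N = 7.
Check: g(7) = 1/7 < 3/20; g(6) = 1/6 >= 3/20. So N = 7.

7


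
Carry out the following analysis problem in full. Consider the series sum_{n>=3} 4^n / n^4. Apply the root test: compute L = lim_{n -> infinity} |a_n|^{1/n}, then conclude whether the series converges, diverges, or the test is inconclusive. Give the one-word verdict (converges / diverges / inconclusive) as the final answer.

Let a_n denote the general term. Form |a_n|^(1/n) and simplify:
|a_n|^(1/n) = 4/n^(4/n)
Take the limit as n -> infinity: L = 4.
Since L = 4 > 1, the root test implies divergence.

diverges


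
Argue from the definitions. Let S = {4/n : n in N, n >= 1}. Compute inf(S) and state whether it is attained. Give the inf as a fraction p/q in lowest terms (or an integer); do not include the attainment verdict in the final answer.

Analysis:
- Values: 4, 2, 4/3, 1, ... strictly decreasing.
- The maximum is 4 (n=1); sup = 4 (attained).
- The set is bounded below by 0; 4/n -> 0 so 0 is the greatest lower bound.
- 0 is not in the set, so inf = 0 is not attained.
Conclusion: inf(S) = 0, not attained in S.

0


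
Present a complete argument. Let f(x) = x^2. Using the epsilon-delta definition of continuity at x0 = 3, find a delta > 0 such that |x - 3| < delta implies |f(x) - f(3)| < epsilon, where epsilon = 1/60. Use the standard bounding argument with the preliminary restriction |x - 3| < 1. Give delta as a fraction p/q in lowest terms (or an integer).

Factor: |x^2 - (3)^2| = |x - 3| * |x + 3|.
Impose |x - 3| < 1 first. Then |x + 3| = |(x - 3) + 2*(3)| <= |x - 3| + 2*|3| < 1 + 6 = 7.
So |x^2 - (3)^2| < delta * 7.
We need delta * 7 <= 1/60, i.e. delta <= 1/60/7 = 1/420.
Since 1/420 < 1, this is tighter than 1; take delta = 1/420.
So delta = 1/420 works.

1/420


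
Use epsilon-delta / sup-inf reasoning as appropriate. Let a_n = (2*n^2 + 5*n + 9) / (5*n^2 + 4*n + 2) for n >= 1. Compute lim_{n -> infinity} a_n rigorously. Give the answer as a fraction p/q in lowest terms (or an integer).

Divide numerator and denominator by n^2, the highest power:
numerator / n^2 = 2 + 5/n + 9/n^2
denominator / n^2 = 5 + 4/n + 2/n^2
As n -> infinity, all terms of the form c/n^k (k >= 1) tend to 0.
So numerator / n^2 -> 2 and denominator / n^2 -> 5.
Therefore lim a_n = 2/5.

2/5


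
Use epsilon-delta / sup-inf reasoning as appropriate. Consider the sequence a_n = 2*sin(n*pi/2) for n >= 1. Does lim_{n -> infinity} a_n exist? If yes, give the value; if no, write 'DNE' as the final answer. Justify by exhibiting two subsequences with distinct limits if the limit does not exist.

Examine the behaviour of a_n along subsequences.
a_{4k+1} = 2*sin(pi/2 + 2k*pi) = 2 -> 2. a_{4k+3} = 2*sin(3pi/2 + 2k*pi) = -2 -> -2.
Since these two subsequential limits are 2 and -2, distinct, the full sequence cannot converge (a convergent sequence has all subsequences tending to the same limit). So lim a_n does not exist.

DNE
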